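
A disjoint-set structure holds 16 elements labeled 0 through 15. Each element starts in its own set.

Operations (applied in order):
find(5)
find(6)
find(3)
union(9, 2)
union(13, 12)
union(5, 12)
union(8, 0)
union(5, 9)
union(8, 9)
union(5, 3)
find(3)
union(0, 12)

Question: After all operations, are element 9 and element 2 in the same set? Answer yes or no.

Answer: yes

Derivation:
Step 1: find(5) -> no change; set of 5 is {5}
Step 2: find(6) -> no change; set of 6 is {6}
Step 3: find(3) -> no change; set of 3 is {3}
Step 4: union(9, 2) -> merged; set of 9 now {2, 9}
Step 5: union(13, 12) -> merged; set of 13 now {12, 13}
Step 6: union(5, 12) -> merged; set of 5 now {5, 12, 13}
Step 7: union(8, 0) -> merged; set of 8 now {0, 8}
Step 8: union(5, 9) -> merged; set of 5 now {2, 5, 9, 12, 13}
Step 9: union(8, 9) -> merged; set of 8 now {0, 2, 5, 8, 9, 12, 13}
Step 10: union(5, 3) -> merged; set of 5 now {0, 2, 3, 5, 8, 9, 12, 13}
Step 11: find(3) -> no change; set of 3 is {0, 2, 3, 5, 8, 9, 12, 13}
Step 12: union(0, 12) -> already same set; set of 0 now {0, 2, 3, 5, 8, 9, 12, 13}
Set of 9: {0, 2, 3, 5, 8, 9, 12, 13}; 2 is a member.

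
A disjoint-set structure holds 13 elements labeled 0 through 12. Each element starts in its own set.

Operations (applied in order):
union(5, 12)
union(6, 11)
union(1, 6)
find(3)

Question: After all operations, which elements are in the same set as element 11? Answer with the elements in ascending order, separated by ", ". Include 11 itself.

Answer: 1, 6, 11

Derivation:
Step 1: union(5, 12) -> merged; set of 5 now {5, 12}
Step 2: union(6, 11) -> merged; set of 6 now {6, 11}
Step 3: union(1, 6) -> merged; set of 1 now {1, 6, 11}
Step 4: find(3) -> no change; set of 3 is {3}
Component of 11: {1, 6, 11}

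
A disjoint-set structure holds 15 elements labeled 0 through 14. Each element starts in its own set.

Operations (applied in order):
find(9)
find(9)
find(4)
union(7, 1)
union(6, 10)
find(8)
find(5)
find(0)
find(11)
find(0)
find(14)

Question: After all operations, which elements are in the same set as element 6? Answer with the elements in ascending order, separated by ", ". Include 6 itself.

Answer: 6, 10

Derivation:
Step 1: find(9) -> no change; set of 9 is {9}
Step 2: find(9) -> no change; set of 9 is {9}
Step 3: find(4) -> no change; set of 4 is {4}
Step 4: union(7, 1) -> merged; set of 7 now {1, 7}
Step 5: union(6, 10) -> merged; set of 6 now {6, 10}
Step 6: find(8) -> no change; set of 8 is {8}
Step 7: find(5) -> no change; set of 5 is {5}
Step 8: find(0) -> no change; set of 0 is {0}
Step 9: find(11) -> no change; set of 11 is {11}
Step 10: find(0) -> no change; set of 0 is {0}
Step 11: find(14) -> no change; set of 14 is {14}
Component of 6: {6, 10}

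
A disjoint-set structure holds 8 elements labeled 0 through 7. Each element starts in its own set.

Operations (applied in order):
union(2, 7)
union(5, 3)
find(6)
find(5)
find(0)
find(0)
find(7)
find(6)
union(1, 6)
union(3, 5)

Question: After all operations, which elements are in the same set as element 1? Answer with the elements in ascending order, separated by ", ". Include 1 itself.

Answer: 1, 6

Derivation:
Step 1: union(2, 7) -> merged; set of 2 now {2, 7}
Step 2: union(5, 3) -> merged; set of 5 now {3, 5}
Step 3: find(6) -> no change; set of 6 is {6}
Step 4: find(5) -> no change; set of 5 is {3, 5}
Step 5: find(0) -> no change; set of 0 is {0}
Step 6: find(0) -> no change; set of 0 is {0}
Step 7: find(7) -> no change; set of 7 is {2, 7}
Step 8: find(6) -> no change; set of 6 is {6}
Step 9: union(1, 6) -> merged; set of 1 now {1, 6}
Step 10: union(3, 5) -> already same set; set of 3 now {3, 5}
Component of 1: {1, 6}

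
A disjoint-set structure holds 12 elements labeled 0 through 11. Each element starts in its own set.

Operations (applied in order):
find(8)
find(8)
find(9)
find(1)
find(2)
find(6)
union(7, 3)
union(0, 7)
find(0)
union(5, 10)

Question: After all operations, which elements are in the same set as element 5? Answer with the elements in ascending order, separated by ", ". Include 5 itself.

Answer: 5, 10

Derivation:
Step 1: find(8) -> no change; set of 8 is {8}
Step 2: find(8) -> no change; set of 8 is {8}
Step 3: find(9) -> no change; set of 9 is {9}
Step 4: find(1) -> no change; set of 1 is {1}
Step 5: find(2) -> no change; set of 2 is {2}
Step 6: find(6) -> no change; set of 6 is {6}
Step 7: union(7, 3) -> merged; set of 7 now {3, 7}
Step 8: union(0, 7) -> merged; set of 0 now {0, 3, 7}
Step 9: find(0) -> no change; set of 0 is {0, 3, 7}
Step 10: union(5, 10) -> merged; set of 5 now {5, 10}
Component of 5: {5, 10}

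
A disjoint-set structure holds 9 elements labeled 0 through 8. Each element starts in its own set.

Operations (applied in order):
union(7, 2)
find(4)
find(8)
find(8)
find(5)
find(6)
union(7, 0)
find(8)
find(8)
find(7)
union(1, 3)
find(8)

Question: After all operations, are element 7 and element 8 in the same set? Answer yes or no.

Step 1: union(7, 2) -> merged; set of 7 now {2, 7}
Step 2: find(4) -> no change; set of 4 is {4}
Step 3: find(8) -> no change; set of 8 is {8}
Step 4: find(8) -> no change; set of 8 is {8}
Step 5: find(5) -> no change; set of 5 is {5}
Step 6: find(6) -> no change; set of 6 is {6}
Step 7: union(7, 0) -> merged; set of 7 now {0, 2, 7}
Step 8: find(8) -> no change; set of 8 is {8}
Step 9: find(8) -> no change; set of 8 is {8}
Step 10: find(7) -> no change; set of 7 is {0, 2, 7}
Step 11: union(1, 3) -> merged; set of 1 now {1, 3}
Step 12: find(8) -> no change; set of 8 is {8}
Set of 7: {0, 2, 7}; 8 is not a member.

Answer: no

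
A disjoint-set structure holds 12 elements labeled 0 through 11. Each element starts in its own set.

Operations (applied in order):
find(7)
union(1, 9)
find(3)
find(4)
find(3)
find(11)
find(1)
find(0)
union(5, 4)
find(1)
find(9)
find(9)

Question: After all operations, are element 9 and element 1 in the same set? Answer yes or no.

Answer: yes

Derivation:
Step 1: find(7) -> no change; set of 7 is {7}
Step 2: union(1, 9) -> merged; set of 1 now {1, 9}
Step 3: find(3) -> no change; set of 3 is {3}
Step 4: find(4) -> no change; set of 4 is {4}
Step 5: find(3) -> no change; set of 3 is {3}
Step 6: find(11) -> no change; set of 11 is {11}
Step 7: find(1) -> no change; set of 1 is {1, 9}
Step 8: find(0) -> no change; set of 0 is {0}
Step 9: union(5, 4) -> merged; set of 5 now {4, 5}
Step 10: find(1) -> no change; set of 1 is {1, 9}
Step 11: find(9) -> no change; set of 9 is {1, 9}
Step 12: find(9) -> no change; set of 9 is {1, 9}
Set of 9: {1, 9}; 1 is a member.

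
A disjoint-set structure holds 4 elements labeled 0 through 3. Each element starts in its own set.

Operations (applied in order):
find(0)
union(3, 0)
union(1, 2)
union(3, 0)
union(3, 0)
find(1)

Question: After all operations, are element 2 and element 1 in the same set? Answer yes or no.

Answer: yes

Derivation:
Step 1: find(0) -> no change; set of 0 is {0}
Step 2: union(3, 0) -> merged; set of 3 now {0, 3}
Step 3: union(1, 2) -> merged; set of 1 now {1, 2}
Step 4: union(3, 0) -> already same set; set of 3 now {0, 3}
Step 5: union(3, 0) -> already same set; set of 3 now {0, 3}
Step 6: find(1) -> no change; set of 1 is {1, 2}
Set of 2: {1, 2}; 1 is a member.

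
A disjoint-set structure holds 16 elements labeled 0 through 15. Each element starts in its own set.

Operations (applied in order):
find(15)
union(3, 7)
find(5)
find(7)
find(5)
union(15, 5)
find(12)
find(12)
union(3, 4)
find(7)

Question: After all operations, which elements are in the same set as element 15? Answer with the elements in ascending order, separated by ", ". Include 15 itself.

Answer: 5, 15

Derivation:
Step 1: find(15) -> no change; set of 15 is {15}
Step 2: union(3, 7) -> merged; set of 3 now {3, 7}
Step 3: find(5) -> no change; set of 5 is {5}
Step 4: find(7) -> no change; set of 7 is {3, 7}
Step 5: find(5) -> no change; set of 5 is {5}
Step 6: union(15, 5) -> merged; set of 15 now {5, 15}
Step 7: find(12) -> no change; set of 12 is {12}
Step 8: find(12) -> no change; set of 12 is {12}
Step 9: union(3, 4) -> merged; set of 3 now {3, 4, 7}
Step 10: find(7) -> no change; set of 7 is {3, 4, 7}
Component of 15: {5, 15}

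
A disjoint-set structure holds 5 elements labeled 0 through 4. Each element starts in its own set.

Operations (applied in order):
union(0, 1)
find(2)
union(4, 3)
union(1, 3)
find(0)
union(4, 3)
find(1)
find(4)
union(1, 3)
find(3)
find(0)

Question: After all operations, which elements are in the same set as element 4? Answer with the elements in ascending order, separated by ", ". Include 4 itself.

Answer: 0, 1, 3, 4

Derivation:
Step 1: union(0, 1) -> merged; set of 0 now {0, 1}
Step 2: find(2) -> no change; set of 2 is {2}
Step 3: union(4, 3) -> merged; set of 4 now {3, 4}
Step 4: union(1, 3) -> merged; set of 1 now {0, 1, 3, 4}
Step 5: find(0) -> no change; set of 0 is {0, 1, 3, 4}
Step 6: union(4, 3) -> already same set; set of 4 now {0, 1, 3, 4}
Step 7: find(1) -> no change; set of 1 is {0, 1, 3, 4}
Step 8: find(4) -> no change; set of 4 is {0, 1, 3, 4}
Step 9: union(1, 3) -> already same set; set of 1 now {0, 1, 3, 4}
Step 10: find(3) -> no change; set of 3 is {0, 1, 3, 4}
Step 11: find(0) -> no change; set of 0 is {0, 1, 3, 4}
Component of 4: {0, 1, 3, 4}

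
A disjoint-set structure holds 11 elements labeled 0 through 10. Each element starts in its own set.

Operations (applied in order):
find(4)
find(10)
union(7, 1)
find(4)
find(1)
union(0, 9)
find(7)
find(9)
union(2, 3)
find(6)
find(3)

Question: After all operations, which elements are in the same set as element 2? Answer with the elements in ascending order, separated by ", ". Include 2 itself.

Answer: 2, 3

Derivation:
Step 1: find(4) -> no change; set of 4 is {4}
Step 2: find(10) -> no change; set of 10 is {10}
Step 3: union(7, 1) -> merged; set of 7 now {1, 7}
Step 4: find(4) -> no change; set of 4 is {4}
Step 5: find(1) -> no change; set of 1 is {1, 7}
Step 6: union(0, 9) -> merged; set of 0 now {0, 9}
Step 7: find(7) -> no change; set of 7 is {1, 7}
Step 8: find(9) -> no change; set of 9 is {0, 9}
Step 9: union(2, 3) -> merged; set of 2 now {2, 3}
Step 10: find(6) -> no change; set of 6 is {6}
Step 11: find(3) -> no change; set of 3 is {2, 3}
Component of 2: {2, 3}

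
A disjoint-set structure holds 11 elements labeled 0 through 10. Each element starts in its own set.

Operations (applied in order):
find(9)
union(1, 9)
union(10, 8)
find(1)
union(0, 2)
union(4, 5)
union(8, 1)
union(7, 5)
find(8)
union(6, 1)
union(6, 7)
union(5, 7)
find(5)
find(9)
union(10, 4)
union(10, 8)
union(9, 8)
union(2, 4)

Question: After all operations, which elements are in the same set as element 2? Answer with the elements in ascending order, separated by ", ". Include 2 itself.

Answer: 0, 1, 2, 4, 5, 6, 7, 8, 9, 10

Derivation:
Step 1: find(9) -> no change; set of 9 is {9}
Step 2: union(1, 9) -> merged; set of 1 now {1, 9}
Step 3: union(10, 8) -> merged; set of 10 now {8, 10}
Step 4: find(1) -> no change; set of 1 is {1, 9}
Step 5: union(0, 2) -> merged; set of 0 now {0, 2}
Step 6: union(4, 5) -> merged; set of 4 now {4, 5}
Step 7: union(8, 1) -> merged; set of 8 now {1, 8, 9, 10}
Step 8: union(7, 5) -> merged; set of 7 now {4, 5, 7}
Step 9: find(8) -> no change; set of 8 is {1, 8, 9, 10}
Step 10: union(6, 1) -> merged; set of 6 now {1, 6, 8, 9, 10}
Step 11: union(6, 7) -> merged; set of 6 now {1, 4, 5, 6, 7, 8, 9, 10}
Step 12: union(5, 7) -> already same set; set of 5 now {1, 4, 5, 6, 7, 8, 9, 10}
Step 13: find(5) -> no change; set of 5 is {1, 4, 5, 6, 7, 8, 9, 10}
Step 14: find(9) -> no change; set of 9 is {1, 4, 5, 6, 7, 8, 9, 10}
Step 15: union(10, 4) -> already same set; set of 10 now {1, 4, 5, 6, 7, 8, 9, 10}
Step 16: union(10, 8) -> already same set; set of 10 now {1, 4, 5, 6, 7, 8, 9, 10}
Step 17: union(9, 8) -> already same set; set of 9 now {1, 4, 5, 6, 7, 8, 9, 10}
Step 18: union(2, 4) -> merged; set of 2 now {0, 1, 2, 4, 5, 6, 7, 8, 9, 10}
Component of 2: {0, 1, 2, 4, 5, 6, 7, 8, 9, 10}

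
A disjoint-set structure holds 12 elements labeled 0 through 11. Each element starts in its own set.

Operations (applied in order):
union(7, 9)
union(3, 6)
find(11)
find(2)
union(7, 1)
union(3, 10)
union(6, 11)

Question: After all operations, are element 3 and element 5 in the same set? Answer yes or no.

Step 1: union(7, 9) -> merged; set of 7 now {7, 9}
Step 2: union(3, 6) -> merged; set of 3 now {3, 6}
Step 3: find(11) -> no change; set of 11 is {11}
Step 4: find(2) -> no change; set of 2 is {2}
Step 5: union(7, 1) -> merged; set of 7 now {1, 7, 9}
Step 6: union(3, 10) -> merged; set of 3 now {3, 6, 10}
Step 7: union(6, 11) -> merged; set of 6 now {3, 6, 10, 11}
Set of 3: {3, 6, 10, 11}; 5 is not a member.

Answer: no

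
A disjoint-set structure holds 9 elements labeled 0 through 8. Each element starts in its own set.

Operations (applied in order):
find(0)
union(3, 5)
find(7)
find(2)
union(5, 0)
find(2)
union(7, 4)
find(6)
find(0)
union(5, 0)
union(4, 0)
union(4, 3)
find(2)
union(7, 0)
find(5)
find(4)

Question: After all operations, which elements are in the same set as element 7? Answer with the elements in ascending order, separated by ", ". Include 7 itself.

Step 1: find(0) -> no change; set of 0 is {0}
Step 2: union(3, 5) -> merged; set of 3 now {3, 5}
Step 3: find(7) -> no change; set of 7 is {7}
Step 4: find(2) -> no change; set of 2 is {2}
Step 5: union(5, 0) -> merged; set of 5 now {0, 3, 5}
Step 6: find(2) -> no change; set of 2 is {2}
Step 7: union(7, 4) -> merged; set of 7 now {4, 7}
Step 8: find(6) -> no change; set of 6 is {6}
Step 9: find(0) -> no change; set of 0 is {0, 3, 5}
Step 10: union(5, 0) -> already same set; set of 5 now {0, 3, 5}
Step 11: union(4, 0) -> merged; set of 4 now {0, 3, 4, 5, 7}
Step 12: union(4, 3) -> already same set; set of 4 now {0, 3, 4, 5, 7}
Step 13: find(2) -> no change; set of 2 is {2}
Step 14: union(7, 0) -> already same set; set of 7 now {0, 3, 4, 5, 7}
Step 15: find(5) -> no change; set of 5 is {0, 3, 4, 5, 7}
Step 16: find(4) -> no change; set of 4 is {0, 3, 4, 5, 7}
Component of 7: {0, 3, 4, 5, 7}

Answer: 0, 3, 4, 5, 7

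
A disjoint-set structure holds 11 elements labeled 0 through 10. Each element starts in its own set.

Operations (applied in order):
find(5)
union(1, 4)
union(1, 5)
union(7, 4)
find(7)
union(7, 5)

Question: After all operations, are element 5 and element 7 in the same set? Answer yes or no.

Answer: yes

Derivation:
Step 1: find(5) -> no change; set of 5 is {5}
Step 2: union(1, 4) -> merged; set of 1 now {1, 4}
Step 3: union(1, 5) -> merged; set of 1 now {1, 4, 5}
Step 4: union(7, 4) -> merged; set of 7 now {1, 4, 5, 7}
Step 5: find(7) -> no change; set of 7 is {1, 4, 5, 7}
Step 6: union(7, 5) -> already same set; set of 7 now {1, 4, 5, 7}
Set of 5: {1, 4, 5, 7}; 7 is a member.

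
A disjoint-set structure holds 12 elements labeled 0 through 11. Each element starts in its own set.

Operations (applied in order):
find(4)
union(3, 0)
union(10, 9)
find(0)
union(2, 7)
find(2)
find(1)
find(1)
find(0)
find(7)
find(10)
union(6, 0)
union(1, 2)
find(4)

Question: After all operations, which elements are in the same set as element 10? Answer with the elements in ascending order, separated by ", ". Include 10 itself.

Step 1: find(4) -> no change; set of 4 is {4}
Step 2: union(3, 0) -> merged; set of 3 now {0, 3}
Step 3: union(10, 9) -> merged; set of 10 now {9, 10}
Step 4: find(0) -> no change; set of 0 is {0, 3}
Step 5: union(2, 7) -> merged; set of 2 now {2, 7}
Step 6: find(2) -> no change; set of 2 is {2, 7}
Step 7: find(1) -> no change; set of 1 is {1}
Step 8: find(1) -> no change; set of 1 is {1}
Step 9: find(0) -> no change; set of 0 is {0, 3}
Step 10: find(7) -> no change; set of 7 is {2, 7}
Step 11: find(10) -> no change; set of 10 is {9, 10}
Step 12: union(6, 0) -> merged; set of 6 now {0, 3, 6}
Step 13: union(1, 2) -> merged; set of 1 now {1, 2, 7}
Step 14: find(4) -> no change; set of 4 is {4}
Component of 10: {9, 10}

Answer: 9, 10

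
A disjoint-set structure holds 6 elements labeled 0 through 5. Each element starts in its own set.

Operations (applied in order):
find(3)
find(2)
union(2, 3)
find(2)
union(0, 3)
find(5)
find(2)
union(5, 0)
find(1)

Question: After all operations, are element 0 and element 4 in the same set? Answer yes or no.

Step 1: find(3) -> no change; set of 3 is {3}
Step 2: find(2) -> no change; set of 2 is {2}
Step 3: union(2, 3) -> merged; set of 2 now {2, 3}
Step 4: find(2) -> no change; set of 2 is {2, 3}
Step 5: union(0, 3) -> merged; set of 0 now {0, 2, 3}
Step 6: find(5) -> no change; set of 5 is {5}
Step 7: find(2) -> no change; set of 2 is {0, 2, 3}
Step 8: union(5, 0) -> merged; set of 5 now {0, 2, 3, 5}
Step 9: find(1) -> no change; set of 1 is {1}
Set of 0: {0, 2, 3, 5}; 4 is not a member.

Answer: no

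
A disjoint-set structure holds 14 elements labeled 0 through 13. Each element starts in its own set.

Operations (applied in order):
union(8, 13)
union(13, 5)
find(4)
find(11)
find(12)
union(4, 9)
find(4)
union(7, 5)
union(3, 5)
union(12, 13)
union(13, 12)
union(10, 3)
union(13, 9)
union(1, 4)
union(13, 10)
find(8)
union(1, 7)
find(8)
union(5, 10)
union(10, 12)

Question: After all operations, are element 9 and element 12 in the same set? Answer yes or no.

Answer: yes

Derivation:
Step 1: union(8, 13) -> merged; set of 8 now {8, 13}
Step 2: union(13, 5) -> merged; set of 13 now {5, 8, 13}
Step 3: find(4) -> no change; set of 4 is {4}
Step 4: find(11) -> no change; set of 11 is {11}
Step 5: find(12) -> no change; set of 12 is {12}
Step 6: union(4, 9) -> merged; set of 4 now {4, 9}
Step 7: find(4) -> no change; set of 4 is {4, 9}
Step 8: union(7, 5) -> merged; set of 7 now {5, 7, 8, 13}
Step 9: union(3, 5) -> merged; set of 3 now {3, 5, 7, 8, 13}
Step 10: union(12, 13) -> merged; set of 12 now {3, 5, 7, 8, 12, 13}
Step 11: union(13, 12) -> already same set; set of 13 now {3, 5, 7, 8, 12, 13}
Step 12: union(10, 3) -> merged; set of 10 now {3, 5, 7, 8, 10, 12, 13}
Step 13: union(13, 9) -> merged; set of 13 now {3, 4, 5, 7, 8, 9, 10, 12, 13}
Step 14: union(1, 4) -> merged; set of 1 now {1, 3, 4, 5, 7, 8, 9, 10, 12, 13}
Step 15: union(13, 10) -> already same set; set of 13 now {1, 3, 4, 5, 7, 8, 9, 10, 12, 13}
Step 16: find(8) -> no change; set of 8 is {1, 3, 4, 5, 7, 8, 9, 10, 12, 13}
Step 17: union(1, 7) -> already same set; set of 1 now {1, 3, 4, 5, 7, 8, 9, 10, 12, 13}
Step 18: find(8) -> no change; set of 8 is {1, 3, 4, 5, 7, 8, 9, 10, 12, 13}
Step 19: union(5, 10) -> already same set; set of 5 now {1, 3, 4, 5, 7, 8, 9, 10, 12, 13}
Step 20: union(10, 12) -> already same set; set of 10 now {1, 3, 4, 5, 7, 8, 9, 10, 12, 13}
Set of 9: {1, 3, 4, 5, 7, 8, 9, 10, 12, 13}; 12 is a member.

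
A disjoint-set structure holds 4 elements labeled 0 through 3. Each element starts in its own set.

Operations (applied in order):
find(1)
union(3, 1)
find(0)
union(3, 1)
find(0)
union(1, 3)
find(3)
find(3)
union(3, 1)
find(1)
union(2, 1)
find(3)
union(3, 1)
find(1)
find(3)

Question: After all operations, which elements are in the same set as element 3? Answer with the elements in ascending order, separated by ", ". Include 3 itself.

Answer: 1, 2, 3

Derivation:
Step 1: find(1) -> no change; set of 1 is {1}
Step 2: union(3, 1) -> merged; set of 3 now {1, 3}
Step 3: find(0) -> no change; set of 0 is {0}
Step 4: union(3, 1) -> already same set; set of 3 now {1, 3}
Step 5: find(0) -> no change; set of 0 is {0}
Step 6: union(1, 3) -> already same set; set of 1 now {1, 3}
Step 7: find(3) -> no change; set of 3 is {1, 3}
Step 8: find(3) -> no change; set of 3 is {1, 3}
Step 9: union(3, 1) -> already same set; set of 3 now {1, 3}
Step 10: find(1) -> no change; set of 1 is {1, 3}
Step 11: union(2, 1) -> merged; set of 2 now {1, 2, 3}
Step 12: find(3) -> no change; set of 3 is {1, 2, 3}
Step 13: union(3, 1) -> already same set; set of 3 now {1, 2, 3}
Step 14: find(1) -> no change; set of 1 is {1, 2, 3}
Step 15: find(3) -> no change; set of 3 is {1, 2, 3}
Component of 3: {1, 2, 3}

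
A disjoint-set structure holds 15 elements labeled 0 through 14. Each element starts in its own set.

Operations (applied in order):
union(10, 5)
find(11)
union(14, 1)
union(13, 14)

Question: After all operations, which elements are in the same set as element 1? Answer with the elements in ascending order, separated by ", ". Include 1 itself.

Answer: 1, 13, 14

Derivation:
Step 1: union(10, 5) -> merged; set of 10 now {5, 10}
Step 2: find(11) -> no change; set of 11 is {11}
Step 3: union(14, 1) -> merged; set of 14 now {1, 14}
Step 4: union(13, 14) -> merged; set of 13 now {1, 13, 14}
Component of 1: {1, 13, 14}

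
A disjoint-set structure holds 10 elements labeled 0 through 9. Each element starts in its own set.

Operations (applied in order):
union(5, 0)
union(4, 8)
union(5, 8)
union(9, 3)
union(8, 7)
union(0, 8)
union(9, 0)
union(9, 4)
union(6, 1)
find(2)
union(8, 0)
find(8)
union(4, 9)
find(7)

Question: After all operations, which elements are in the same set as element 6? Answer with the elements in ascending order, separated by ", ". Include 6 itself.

Step 1: union(5, 0) -> merged; set of 5 now {0, 5}
Step 2: union(4, 8) -> merged; set of 4 now {4, 8}
Step 3: union(5, 8) -> merged; set of 5 now {0, 4, 5, 8}
Step 4: union(9, 3) -> merged; set of 9 now {3, 9}
Step 5: union(8, 7) -> merged; set of 8 now {0, 4, 5, 7, 8}
Step 6: union(0, 8) -> already same set; set of 0 now {0, 4, 5, 7, 8}
Step 7: union(9, 0) -> merged; set of 9 now {0, 3, 4, 5, 7, 8, 9}
Step 8: union(9, 4) -> already same set; set of 9 now {0, 3, 4, 5, 7, 8, 9}
Step 9: union(6, 1) -> merged; set of 6 now {1, 6}
Step 10: find(2) -> no change; set of 2 is {2}
Step 11: union(8, 0) -> already same set; set of 8 now {0, 3, 4, 5, 7, 8, 9}
Step 12: find(8) -> no change; set of 8 is {0, 3, 4, 5, 7, 8, 9}
Step 13: union(4, 9) -> already same set; set of 4 now {0, 3, 4, 5, 7, 8, 9}
Step 14: find(7) -> no change; set of 7 is {0, 3, 4, 5, 7, 8, 9}
Component of 6: {1, 6}

Answer: 1, 6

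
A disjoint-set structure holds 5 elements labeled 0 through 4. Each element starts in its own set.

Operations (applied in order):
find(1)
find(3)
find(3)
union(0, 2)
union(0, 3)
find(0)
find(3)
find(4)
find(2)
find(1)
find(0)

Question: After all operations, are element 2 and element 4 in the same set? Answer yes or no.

Step 1: find(1) -> no change; set of 1 is {1}
Step 2: find(3) -> no change; set of 3 is {3}
Step 3: find(3) -> no change; set of 3 is {3}
Step 4: union(0, 2) -> merged; set of 0 now {0, 2}
Step 5: union(0, 3) -> merged; set of 0 now {0, 2, 3}
Step 6: find(0) -> no change; set of 0 is {0, 2, 3}
Step 7: find(3) -> no change; set of 3 is {0, 2, 3}
Step 8: find(4) -> no change; set of 4 is {4}
Step 9: find(2) -> no change; set of 2 is {0, 2, 3}
Step 10: find(1) -> no change; set of 1 is {1}
Step 11: find(0) -> no change; set of 0 is {0, 2, 3}
Set of 2: {0, 2, 3}; 4 is not a member.

Answer: no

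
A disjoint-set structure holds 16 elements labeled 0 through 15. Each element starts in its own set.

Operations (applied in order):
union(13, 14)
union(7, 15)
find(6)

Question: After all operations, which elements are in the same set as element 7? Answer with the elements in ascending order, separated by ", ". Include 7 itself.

Answer: 7, 15

Derivation:
Step 1: union(13, 14) -> merged; set of 13 now {13, 14}
Step 2: union(7, 15) -> merged; set of 7 now {7, 15}
Step 3: find(6) -> no change; set of 6 is {6}
Component of 7: {7, 15}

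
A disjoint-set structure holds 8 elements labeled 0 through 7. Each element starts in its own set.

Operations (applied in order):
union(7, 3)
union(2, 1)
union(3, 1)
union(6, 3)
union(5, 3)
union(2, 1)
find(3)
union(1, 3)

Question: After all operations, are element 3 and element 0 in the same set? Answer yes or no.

Step 1: union(7, 3) -> merged; set of 7 now {3, 7}
Step 2: union(2, 1) -> merged; set of 2 now {1, 2}
Step 3: union(3, 1) -> merged; set of 3 now {1, 2, 3, 7}
Step 4: union(6, 3) -> merged; set of 6 now {1, 2, 3, 6, 7}
Step 5: union(5, 3) -> merged; set of 5 now {1, 2, 3, 5, 6, 7}
Step 6: union(2, 1) -> already same set; set of 2 now {1, 2, 3, 5, 6, 7}
Step 7: find(3) -> no change; set of 3 is {1, 2, 3, 5, 6, 7}
Step 8: union(1, 3) -> already same set; set of 1 now {1, 2, 3, 5, 6, 7}
Set of 3: {1, 2, 3, 5, 6, 7}; 0 is not a member.

Answer: no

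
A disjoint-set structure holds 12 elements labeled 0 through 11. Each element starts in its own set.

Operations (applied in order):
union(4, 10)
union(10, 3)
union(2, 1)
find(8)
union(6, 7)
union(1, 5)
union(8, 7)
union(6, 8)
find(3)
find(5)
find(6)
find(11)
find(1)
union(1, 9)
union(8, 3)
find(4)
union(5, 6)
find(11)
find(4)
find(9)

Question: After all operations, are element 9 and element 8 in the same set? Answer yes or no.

Step 1: union(4, 10) -> merged; set of 4 now {4, 10}
Step 2: union(10, 3) -> merged; set of 10 now {3, 4, 10}
Step 3: union(2, 1) -> merged; set of 2 now {1, 2}
Step 4: find(8) -> no change; set of 8 is {8}
Step 5: union(6, 7) -> merged; set of 6 now {6, 7}
Step 6: union(1, 5) -> merged; set of 1 now {1, 2, 5}
Step 7: union(8, 7) -> merged; set of 8 now {6, 7, 8}
Step 8: union(6, 8) -> already same set; set of 6 now {6, 7, 8}
Step 9: find(3) -> no change; set of 3 is {3, 4, 10}
Step 10: find(5) -> no change; set of 5 is {1, 2, 5}
Step 11: find(6) -> no change; set of 6 is {6, 7, 8}
Step 12: find(11) -> no change; set of 11 is {11}
Step 13: find(1) -> no change; set of 1 is {1, 2, 5}
Step 14: union(1, 9) -> merged; set of 1 now {1, 2, 5, 9}
Step 15: union(8, 3) -> merged; set of 8 now {3, 4, 6, 7, 8, 10}
Step 16: find(4) -> no change; set of 4 is {3, 4, 6, 7, 8, 10}
Step 17: union(5, 6) -> merged; set of 5 now {1, 2, 3, 4, 5, 6, 7, 8, 9, 10}
Step 18: find(11) -> no change; set of 11 is {11}
Step 19: find(4) -> no change; set of 4 is {1, 2, 3, 4, 5, 6, 7, 8, 9, 10}
Step 20: find(9) -> no change; set of 9 is {1, 2, 3, 4, 5, 6, 7, 8, 9, 10}
Set of 9: {1, 2, 3, 4, 5, 6, 7, 8, 9, 10}; 8 is a member.

Answer: yes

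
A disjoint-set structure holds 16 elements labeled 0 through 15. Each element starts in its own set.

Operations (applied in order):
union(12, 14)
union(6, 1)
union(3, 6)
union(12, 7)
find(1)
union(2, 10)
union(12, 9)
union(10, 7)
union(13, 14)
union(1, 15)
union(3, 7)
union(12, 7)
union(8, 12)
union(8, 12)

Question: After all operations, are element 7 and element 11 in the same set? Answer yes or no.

Answer: no

Derivation:
Step 1: union(12, 14) -> merged; set of 12 now {12, 14}
Step 2: union(6, 1) -> merged; set of 6 now {1, 6}
Step 3: union(3, 6) -> merged; set of 3 now {1, 3, 6}
Step 4: union(12, 7) -> merged; set of 12 now {7, 12, 14}
Step 5: find(1) -> no change; set of 1 is {1, 3, 6}
Step 6: union(2, 10) -> merged; set of 2 now {2, 10}
Step 7: union(12, 9) -> merged; set of 12 now {7, 9, 12, 14}
Step 8: union(10, 7) -> merged; set of 10 now {2, 7, 9, 10, 12, 14}
Step 9: union(13, 14) -> merged; set of 13 now {2, 7, 9, 10, 12, 13, 14}
Step 10: union(1, 15) -> merged; set of 1 now {1, 3, 6, 15}
Step 11: union(3, 7) -> merged; set of 3 now {1, 2, 3, 6, 7, 9, 10, 12, 13, 14, 15}
Step 12: union(12, 7) -> already same set; set of 12 now {1, 2, 3, 6, 7, 9, 10, 12, 13, 14, 15}
Step 13: union(8, 12) -> merged; set of 8 now {1, 2, 3, 6, 7, 8, 9, 10, 12, 13, 14, 15}
Step 14: union(8, 12) -> already same set; set of 8 now {1, 2, 3, 6, 7, 8, 9, 10, 12, 13, 14, 15}
Set of 7: {1, 2, 3, 6, 7, 8, 9, 10, 12, 13, 14, 15}; 11 is not a member.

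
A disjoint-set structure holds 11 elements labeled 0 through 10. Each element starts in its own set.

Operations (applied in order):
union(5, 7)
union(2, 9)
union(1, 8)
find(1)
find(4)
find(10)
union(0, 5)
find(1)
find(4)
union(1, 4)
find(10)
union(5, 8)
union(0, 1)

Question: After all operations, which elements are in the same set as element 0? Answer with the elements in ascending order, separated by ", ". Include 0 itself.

Answer: 0, 1, 4, 5, 7, 8

Derivation:
Step 1: union(5, 7) -> merged; set of 5 now {5, 7}
Step 2: union(2, 9) -> merged; set of 2 now {2, 9}
Step 3: union(1, 8) -> merged; set of 1 now {1, 8}
Step 4: find(1) -> no change; set of 1 is {1, 8}
Step 5: find(4) -> no change; set of 4 is {4}
Step 6: find(10) -> no change; set of 10 is {10}
Step 7: union(0, 5) -> merged; set of 0 now {0, 5, 7}
Step 8: find(1) -> no change; set of 1 is {1, 8}
Step 9: find(4) -> no change; set of 4 is {4}
Step 10: union(1, 4) -> merged; set of 1 now {1, 4, 8}
Step 11: find(10) -> no change; set of 10 is {10}
Step 12: union(5, 8) -> merged; set of 5 now {0, 1, 4, 5, 7, 8}
Step 13: union(0, 1) -> already same set; set of 0 now {0, 1, 4, 5, 7, 8}
Component of 0: {0, 1, 4, 5, 7, 8}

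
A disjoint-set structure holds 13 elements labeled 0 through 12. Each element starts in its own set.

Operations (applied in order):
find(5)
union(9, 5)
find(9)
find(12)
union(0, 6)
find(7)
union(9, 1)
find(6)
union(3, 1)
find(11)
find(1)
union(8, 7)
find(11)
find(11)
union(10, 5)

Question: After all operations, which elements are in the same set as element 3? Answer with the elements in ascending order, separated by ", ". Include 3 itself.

Step 1: find(5) -> no change; set of 5 is {5}
Step 2: union(9, 5) -> merged; set of 9 now {5, 9}
Step 3: find(9) -> no change; set of 9 is {5, 9}
Step 4: find(12) -> no change; set of 12 is {12}
Step 5: union(0, 6) -> merged; set of 0 now {0, 6}
Step 6: find(7) -> no change; set of 7 is {7}
Step 7: union(9, 1) -> merged; set of 9 now {1, 5, 9}
Step 8: find(6) -> no change; set of 6 is {0, 6}
Step 9: union(3, 1) -> merged; set of 3 now {1, 3, 5, 9}
Step 10: find(11) -> no change; set of 11 is {11}
Step 11: find(1) -> no change; set of 1 is {1, 3, 5, 9}
Step 12: union(8, 7) -> merged; set of 8 now {7, 8}
Step 13: find(11) -> no change; set of 11 is {11}
Step 14: find(11) -> no change; set of 11 is {11}
Step 15: union(10, 5) -> merged; set of 10 now {1, 3, 5, 9, 10}
Component of 3: {1, 3, 5, 9, 10}

Answer: 1, 3, 5, 9, 10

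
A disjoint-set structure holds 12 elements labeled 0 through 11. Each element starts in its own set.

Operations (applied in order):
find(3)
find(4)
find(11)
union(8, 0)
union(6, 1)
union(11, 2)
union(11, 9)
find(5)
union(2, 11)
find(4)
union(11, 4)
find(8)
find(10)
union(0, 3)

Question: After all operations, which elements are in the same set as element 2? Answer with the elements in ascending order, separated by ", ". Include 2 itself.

Answer: 2, 4, 9, 11

Derivation:
Step 1: find(3) -> no change; set of 3 is {3}
Step 2: find(4) -> no change; set of 4 is {4}
Step 3: find(11) -> no change; set of 11 is {11}
Step 4: union(8, 0) -> merged; set of 8 now {0, 8}
Step 5: union(6, 1) -> merged; set of 6 now {1, 6}
Step 6: union(11, 2) -> merged; set of 11 now {2, 11}
Step 7: union(11, 9) -> merged; set of 11 now {2, 9, 11}
Step 8: find(5) -> no change; set of 5 is {5}
Step 9: union(2, 11) -> already same set; set of 2 now {2, 9, 11}
Step 10: find(4) -> no change; set of 4 is {4}
Step 11: union(11, 4) -> merged; set of 11 now {2, 4, 9, 11}
Step 12: find(8) -> no change; set of 8 is {0, 8}
Step 13: find(10) -> no change; set of 10 is {10}
Step 14: union(0, 3) -> merged; set of 0 now {0, 3, 8}
Component of 2: {2, 4, 9, 11}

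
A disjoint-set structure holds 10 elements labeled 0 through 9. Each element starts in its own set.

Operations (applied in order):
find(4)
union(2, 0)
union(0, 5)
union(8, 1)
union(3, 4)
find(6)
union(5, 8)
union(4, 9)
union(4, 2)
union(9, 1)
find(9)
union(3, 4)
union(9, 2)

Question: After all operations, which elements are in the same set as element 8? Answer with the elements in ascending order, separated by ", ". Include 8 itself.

Step 1: find(4) -> no change; set of 4 is {4}
Step 2: union(2, 0) -> merged; set of 2 now {0, 2}
Step 3: union(0, 5) -> merged; set of 0 now {0, 2, 5}
Step 4: union(8, 1) -> merged; set of 8 now {1, 8}
Step 5: union(3, 4) -> merged; set of 3 now {3, 4}
Step 6: find(6) -> no change; set of 6 is {6}
Step 7: union(5, 8) -> merged; set of 5 now {0, 1, 2, 5, 8}
Step 8: union(4, 9) -> merged; set of 4 now {3, 4, 9}
Step 9: union(4, 2) -> merged; set of 4 now {0, 1, 2, 3, 4, 5, 8, 9}
Step 10: union(9, 1) -> already same set; set of 9 now {0, 1, 2, 3, 4, 5, 8, 9}
Step 11: find(9) -> no change; set of 9 is {0, 1, 2, 3, 4, 5, 8, 9}
Step 12: union(3, 4) -> already same set; set of 3 now {0, 1, 2, 3, 4, 5, 8, 9}
Step 13: union(9, 2) -> already same set; set of 9 now {0, 1, 2, 3, 4, 5, 8, 9}
Component of 8: {0, 1, 2, 3, 4, 5, 8, 9}

Answer: 0, 1, 2, 3, 4, 5, 8, 9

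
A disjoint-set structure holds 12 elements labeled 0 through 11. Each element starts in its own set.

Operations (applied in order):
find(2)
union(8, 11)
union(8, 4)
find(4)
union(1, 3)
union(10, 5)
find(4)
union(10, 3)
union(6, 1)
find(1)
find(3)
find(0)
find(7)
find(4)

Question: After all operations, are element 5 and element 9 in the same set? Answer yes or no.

Answer: no

Derivation:
Step 1: find(2) -> no change; set of 2 is {2}
Step 2: union(8, 11) -> merged; set of 8 now {8, 11}
Step 3: union(8, 4) -> merged; set of 8 now {4, 8, 11}
Step 4: find(4) -> no change; set of 4 is {4, 8, 11}
Step 5: union(1, 3) -> merged; set of 1 now {1, 3}
Step 6: union(10, 5) -> merged; set of 10 now {5, 10}
Step 7: find(4) -> no change; set of 4 is {4, 8, 11}
Step 8: union(10, 3) -> merged; set of 10 now {1, 3, 5, 10}
Step 9: union(6, 1) -> merged; set of 6 now {1, 3, 5, 6, 10}
Step 10: find(1) -> no change; set of 1 is {1, 3, 5, 6, 10}
Step 11: find(3) -> no change; set of 3 is {1, 3, 5, 6, 10}
Step 12: find(0) -> no change; set of 0 is {0}
Step 13: find(7) -> no change; set of 7 is {7}
Step 14: find(4) -> no change; set of 4 is {4, 8, 11}
Set of 5: {1, 3, 5, 6, 10}; 9 is not a member.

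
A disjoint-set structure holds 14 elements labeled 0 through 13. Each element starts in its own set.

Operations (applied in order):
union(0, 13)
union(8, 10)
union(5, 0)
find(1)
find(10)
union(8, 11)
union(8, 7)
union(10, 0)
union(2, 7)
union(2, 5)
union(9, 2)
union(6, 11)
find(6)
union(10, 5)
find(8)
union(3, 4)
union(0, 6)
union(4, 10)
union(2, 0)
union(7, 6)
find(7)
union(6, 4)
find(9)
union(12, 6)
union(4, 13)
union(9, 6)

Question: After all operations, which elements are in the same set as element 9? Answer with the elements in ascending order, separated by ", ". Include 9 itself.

Step 1: union(0, 13) -> merged; set of 0 now {0, 13}
Step 2: union(8, 10) -> merged; set of 8 now {8, 10}
Step 3: union(5, 0) -> merged; set of 5 now {0, 5, 13}
Step 4: find(1) -> no change; set of 1 is {1}
Step 5: find(10) -> no change; set of 10 is {8, 10}
Step 6: union(8, 11) -> merged; set of 8 now {8, 10, 11}
Step 7: union(8, 7) -> merged; set of 8 now {7, 8, 10, 11}
Step 8: union(10, 0) -> merged; set of 10 now {0, 5, 7, 8, 10, 11, 13}
Step 9: union(2, 7) -> merged; set of 2 now {0, 2, 5, 7, 8, 10, 11, 13}
Step 10: union(2, 5) -> already same set; set of 2 now {0, 2, 5, 7, 8, 10, 11, 13}
Step 11: union(9, 2) -> merged; set of 9 now {0, 2, 5, 7, 8, 9, 10, 11, 13}
Step 12: union(6, 11) -> merged; set of 6 now {0, 2, 5, 6, 7, 8, 9, 10, 11, 13}
Step 13: find(6) -> no change; set of 6 is {0, 2, 5, 6, 7, 8, 9, 10, 11, 13}
Step 14: union(10, 5) -> already same set; set of 10 now {0, 2, 5, 6, 7, 8, 9, 10, 11, 13}
Step 15: find(8) -> no change; set of 8 is {0, 2, 5, 6, 7, 8, 9, 10, 11, 13}
Step 16: union(3, 4) -> merged; set of 3 now {3, 4}
Step 17: union(0, 6) -> already same set; set of 0 now {0, 2, 5, 6, 7, 8, 9, 10, 11, 13}
Step 18: union(4, 10) -> merged; set of 4 now {0, 2, 3, 4, 5, 6, 7, 8, 9, 10, 11, 13}
Step 19: union(2, 0) -> already same set; set of 2 now {0, 2, 3, 4, 5, 6, 7, 8, 9, 10, 11, 13}
Step 20: union(7, 6) -> already same set; set of 7 now {0, 2, 3, 4, 5, 6, 7, 8, 9, 10, 11, 13}
Step 21: find(7) -> no change; set of 7 is {0, 2, 3, 4, 5, 6, 7, 8, 9, 10, 11, 13}
Step 22: union(6, 4) -> already same set; set of 6 now {0, 2, 3, 4, 5, 6, 7, 8, 9, 10, 11, 13}
Step 23: find(9) -> no change; set of 9 is {0, 2, 3, 4, 5, 6, 7, 8, 9, 10, 11, 13}
Step 24: union(12, 6) -> merged; set of 12 now {0, 2, 3, 4, 5, 6, 7, 8, 9, 10, 11, 12, 13}
Step 25: union(4, 13) -> already same set; set of 4 now {0, 2, 3, 4, 5, 6, 7, 8, 9, 10, 11, 12, 13}
Step 26: union(9, 6) -> already same set; set of 9 now {0, 2, 3, 4, 5, 6, 7, 8, 9, 10, 11, 12, 13}
Component of 9: {0, 2, 3, 4, 5, 6, 7, 8, 9, 10, 11, 12, 13}

Answer: 0, 2, 3, 4, 5, 6, 7, 8, 9, 10, 11, 12, 13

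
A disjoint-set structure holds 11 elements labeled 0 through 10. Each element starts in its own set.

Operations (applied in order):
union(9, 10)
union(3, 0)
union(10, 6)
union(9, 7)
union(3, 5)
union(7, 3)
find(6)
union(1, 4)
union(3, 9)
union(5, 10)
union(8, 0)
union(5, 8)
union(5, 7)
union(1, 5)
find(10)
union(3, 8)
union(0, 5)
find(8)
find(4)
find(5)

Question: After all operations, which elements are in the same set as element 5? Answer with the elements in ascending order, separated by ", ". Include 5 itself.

Step 1: union(9, 10) -> merged; set of 9 now {9, 10}
Step 2: union(3, 0) -> merged; set of 3 now {0, 3}
Step 3: union(10, 6) -> merged; set of 10 now {6, 9, 10}
Step 4: union(9, 7) -> merged; set of 9 now {6, 7, 9, 10}
Step 5: union(3, 5) -> merged; set of 3 now {0, 3, 5}
Step 6: union(7, 3) -> merged; set of 7 now {0, 3, 5, 6, 7, 9, 10}
Step 7: find(6) -> no change; set of 6 is {0, 3, 5, 6, 7, 9, 10}
Step 8: union(1, 4) -> merged; set of 1 now {1, 4}
Step 9: union(3, 9) -> already same set; set of 3 now {0, 3, 5, 6, 7, 9, 10}
Step 10: union(5, 10) -> already same set; set of 5 now {0, 3, 5, 6, 7, 9, 10}
Step 11: union(8, 0) -> merged; set of 8 now {0, 3, 5, 6, 7, 8, 9, 10}
Step 12: union(5, 8) -> already same set; set of 5 now {0, 3, 5, 6, 7, 8, 9, 10}
Step 13: union(5, 7) -> already same set; set of 5 now {0, 3, 5, 6, 7, 8, 9, 10}
Step 14: union(1, 5) -> merged; set of 1 now {0, 1, 3, 4, 5, 6, 7, 8, 9, 10}
Step 15: find(10) -> no change; set of 10 is {0, 1, 3, 4, 5, 6, 7, 8, 9, 10}
Step 16: union(3, 8) -> already same set; set of 3 now {0, 1, 3, 4, 5, 6, 7, 8, 9, 10}
Step 17: union(0, 5) -> already same set; set of 0 now {0, 1, 3, 4, 5, 6, 7, 8, 9, 10}
Step 18: find(8) -> no change; set of 8 is {0, 1, 3, 4, 5, 6, 7, 8, 9, 10}
Step 19: find(4) -> no change; set of 4 is {0, 1, 3, 4, 5, 6, 7, 8, 9, 10}
Step 20: find(5) -> no change; set of 5 is {0, 1, 3, 4, 5, 6, 7, 8, 9, 10}
Component of 5: {0, 1, 3, 4, 5, 6, 7, 8, 9, 10}

Answer: 0, 1, 3, 4, 5, 6, 7, 8, 9, 10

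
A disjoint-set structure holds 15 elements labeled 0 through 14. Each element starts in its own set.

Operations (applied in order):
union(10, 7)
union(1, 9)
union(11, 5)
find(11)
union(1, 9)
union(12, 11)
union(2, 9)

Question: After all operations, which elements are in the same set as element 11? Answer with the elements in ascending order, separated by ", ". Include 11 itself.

Step 1: union(10, 7) -> merged; set of 10 now {7, 10}
Step 2: union(1, 9) -> merged; set of 1 now {1, 9}
Step 3: union(11, 5) -> merged; set of 11 now {5, 11}
Step 4: find(11) -> no change; set of 11 is {5, 11}
Step 5: union(1, 9) -> already same set; set of 1 now {1, 9}
Step 6: union(12, 11) -> merged; set of 12 now {5, 11, 12}
Step 7: union(2, 9) -> merged; set of 2 now {1, 2, 9}
Component of 11: {5, 11, 12}

Answer: 5, 11, 12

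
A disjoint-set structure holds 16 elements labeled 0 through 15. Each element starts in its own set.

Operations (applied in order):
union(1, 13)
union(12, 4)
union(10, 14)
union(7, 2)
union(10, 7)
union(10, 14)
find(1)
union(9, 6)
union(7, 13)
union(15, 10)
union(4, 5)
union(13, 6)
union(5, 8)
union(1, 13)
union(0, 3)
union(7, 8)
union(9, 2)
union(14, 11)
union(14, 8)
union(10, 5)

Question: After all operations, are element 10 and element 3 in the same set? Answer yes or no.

Step 1: union(1, 13) -> merged; set of 1 now {1, 13}
Step 2: union(12, 4) -> merged; set of 12 now {4, 12}
Step 3: union(10, 14) -> merged; set of 10 now {10, 14}
Step 4: union(7, 2) -> merged; set of 7 now {2, 7}
Step 5: union(10, 7) -> merged; set of 10 now {2, 7, 10, 14}
Step 6: union(10, 14) -> already same set; set of 10 now {2, 7, 10, 14}
Step 7: find(1) -> no change; set of 1 is {1, 13}
Step 8: union(9, 6) -> merged; set of 9 now {6, 9}
Step 9: union(7, 13) -> merged; set of 7 now {1, 2, 7, 10, 13, 14}
Step 10: union(15, 10) -> merged; set of 15 now {1, 2, 7, 10, 13, 14, 15}
Step 11: union(4, 5) -> merged; set of 4 now {4, 5, 12}
Step 12: union(13, 6) -> merged; set of 13 now {1, 2, 6, 7, 9, 10, 13, 14, 15}
Step 13: union(5, 8) -> merged; set of 5 now {4, 5, 8, 12}
Step 14: union(1, 13) -> already same set; set of 1 now {1, 2, 6, 7, 9, 10, 13, 14, 15}
Step 15: union(0, 3) -> merged; set of 0 now {0, 3}
Step 16: union(7, 8) -> merged; set of 7 now {1, 2, 4, 5, 6, 7, 8, 9, 10, 12, 13, 14, 15}
Step 17: union(9, 2) -> already same set; set of 9 now {1, 2, 4, 5, 6, 7, 8, 9, 10, 12, 13, 14, 15}
Step 18: union(14, 11) -> merged; set of 14 now {1, 2, 4, 5, 6, 7, 8, 9, 10, 11, 12, 13, 14, 15}
Step 19: union(14, 8) -> already same set; set of 14 now {1, 2, 4, 5, 6, 7, 8, 9, 10, 11, 12, 13, 14, 15}
Step 20: union(10, 5) -> already same set; set of 10 now {1, 2, 4, 5, 6, 7, 8, 9, 10, 11, 12, 13, 14, 15}
Set of 10: {1, 2, 4, 5, 6, 7, 8, 9, 10, 11, 12, 13, 14, 15}; 3 is not a member.

Answer: no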